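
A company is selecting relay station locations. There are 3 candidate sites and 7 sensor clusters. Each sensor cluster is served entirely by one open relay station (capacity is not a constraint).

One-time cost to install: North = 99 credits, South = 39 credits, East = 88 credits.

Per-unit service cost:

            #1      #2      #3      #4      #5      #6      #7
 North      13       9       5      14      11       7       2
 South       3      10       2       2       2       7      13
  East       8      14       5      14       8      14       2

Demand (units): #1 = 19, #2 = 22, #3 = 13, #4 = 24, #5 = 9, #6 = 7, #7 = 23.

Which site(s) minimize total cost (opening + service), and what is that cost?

For any fixed open set, each sensor cluster goes to its cheapest open site; total = fixed + service.
{North, South}: #1→South 3·19=57, #2→North 9·22=198, #3→South 2·13=26, #4→South 2·24=48, #5→South 2·9=18, #6→North 7·7=49, #7→North 2·23=46. Service 442; fixed 138; total 580.
{South, East}: service 464 + fixed 127 = 591
{North, South, East}: #1→South 3·19=57, #2→North 9·22=198, #3→South 2·13=26, #4→South 2·24=48, #5→South 2·9=18, #6→North 7·7=49, #7→North 2·23=46. Service 442; fixed 226; total 668.
{South}: #1→South 3·19=57, #2→South 10·22=220, #3→South 2·13=26, #4→South 2·24=48, #5→South 2·9=18, #6→South 7·7=49, #7→South 13·23=299. Service 717; fixed 39; total 756.
No other subset beats 580.

Open North and South; minimum total cost 580.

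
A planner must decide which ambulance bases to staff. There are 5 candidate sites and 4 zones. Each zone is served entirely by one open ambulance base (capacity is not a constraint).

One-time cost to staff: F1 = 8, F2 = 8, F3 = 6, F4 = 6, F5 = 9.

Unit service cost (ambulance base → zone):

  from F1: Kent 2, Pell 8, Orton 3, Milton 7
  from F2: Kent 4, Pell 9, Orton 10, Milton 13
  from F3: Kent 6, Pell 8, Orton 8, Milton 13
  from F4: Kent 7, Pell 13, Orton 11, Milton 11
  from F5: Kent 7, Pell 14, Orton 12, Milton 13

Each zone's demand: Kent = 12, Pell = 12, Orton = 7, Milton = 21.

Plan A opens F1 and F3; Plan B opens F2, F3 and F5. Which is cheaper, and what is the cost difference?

Plan A is cheaper by 194.

Plan A: {F1, F3}: Kent→F1 2·12=24, Pell→F1 8·12=96, Orton→F1 3·7=21, Milton→F1 7·21=147. Service 288; fixed 14; total 302.
Plan B: {F2, F3, F5}: Kent→F2 4·12=48, Pell→F3 8·12=96, Orton→F3 8·7=56, Milton→F2 13·21=273. Service 473; fixed 23; total 496.
Difference: |302 − 496| = 194.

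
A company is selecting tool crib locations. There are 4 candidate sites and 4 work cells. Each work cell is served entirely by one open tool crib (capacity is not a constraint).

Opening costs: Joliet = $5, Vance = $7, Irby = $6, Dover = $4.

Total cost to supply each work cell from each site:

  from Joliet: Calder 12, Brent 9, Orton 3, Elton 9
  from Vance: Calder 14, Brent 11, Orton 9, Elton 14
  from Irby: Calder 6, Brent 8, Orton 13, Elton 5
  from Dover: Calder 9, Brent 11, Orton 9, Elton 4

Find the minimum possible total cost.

Minimum total cost: 33

For any fixed open set, each work cell goes to its cheapest open site; total = fixed + service.
{Joliet, Irby}: Calder→Irby 6, Brent→Irby 8, Orton→Joliet 3, Elton→Irby 5. Service 22; fixed 11; total 33.
{Joliet, Dover}: service 25 + fixed 9 = 34
{Joliet, Irby, Dover}: service 21 + fixed 15 = 36
{Joliet, Vance, Irby, Dover}: service 21 + fixed 22 = 43
No other subset beats 33.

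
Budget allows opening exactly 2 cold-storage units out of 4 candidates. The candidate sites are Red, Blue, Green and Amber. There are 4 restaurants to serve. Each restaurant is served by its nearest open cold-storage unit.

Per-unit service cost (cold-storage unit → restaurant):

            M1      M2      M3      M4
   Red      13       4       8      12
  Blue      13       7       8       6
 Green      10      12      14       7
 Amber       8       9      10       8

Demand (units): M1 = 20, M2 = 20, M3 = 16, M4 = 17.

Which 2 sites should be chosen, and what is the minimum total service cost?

With exactly 2 open, each restaurant uses its cheapest among the chosen.
{Red, Amber}: M1→Amber 8·20=160, M2→Red 4·20=80, M3→Red 8·16=128, M4→Amber 8·17=136. Service cost 504.
{Red, Green}: service cost 527
{Blue, Amber}: service cost 530
Among all 6 size-2 choices, {Red, Amber} is lowest.

Choose Red and Amber; total service cost 504.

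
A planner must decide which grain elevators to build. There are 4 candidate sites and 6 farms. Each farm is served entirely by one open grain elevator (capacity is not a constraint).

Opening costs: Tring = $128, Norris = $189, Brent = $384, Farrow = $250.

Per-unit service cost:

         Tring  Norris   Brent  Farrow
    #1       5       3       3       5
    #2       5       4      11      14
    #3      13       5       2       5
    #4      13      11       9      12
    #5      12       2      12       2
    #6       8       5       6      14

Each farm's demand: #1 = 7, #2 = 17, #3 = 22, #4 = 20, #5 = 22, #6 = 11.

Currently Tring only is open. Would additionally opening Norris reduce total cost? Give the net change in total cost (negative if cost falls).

Current service cost with {Tring}: 1018.
Adding Norris: each farm re-picks its cheapest; new service cost 518, saving 500.
Extra fixed cost: 189. Net change = 189 − 500 = -311.
(Totals: 1146 → 835.)

Yes — net change −311 (cost falls by 311).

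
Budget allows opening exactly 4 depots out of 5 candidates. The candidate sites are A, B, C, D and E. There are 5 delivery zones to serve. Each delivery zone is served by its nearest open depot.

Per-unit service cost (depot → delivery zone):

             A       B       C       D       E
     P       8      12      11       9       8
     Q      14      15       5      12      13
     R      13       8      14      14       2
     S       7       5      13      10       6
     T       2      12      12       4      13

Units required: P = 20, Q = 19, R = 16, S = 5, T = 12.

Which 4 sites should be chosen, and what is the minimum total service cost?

Choose A, B, C and E; total service cost 336.

With exactly 4 open, each delivery zone uses its cheapest among the chosen.
{A, B, C, E}: P→A 8·20=160, Q→C 5·19=95, R→E 2·16=32, S→B 5·5=25, T→A 2·12=24. Service cost 336.
{A, C, D, E}: service cost 341
{B, C, D, E}: service cost 360
Among all 5 size-4 choices, {A, B, C, E} is lowest.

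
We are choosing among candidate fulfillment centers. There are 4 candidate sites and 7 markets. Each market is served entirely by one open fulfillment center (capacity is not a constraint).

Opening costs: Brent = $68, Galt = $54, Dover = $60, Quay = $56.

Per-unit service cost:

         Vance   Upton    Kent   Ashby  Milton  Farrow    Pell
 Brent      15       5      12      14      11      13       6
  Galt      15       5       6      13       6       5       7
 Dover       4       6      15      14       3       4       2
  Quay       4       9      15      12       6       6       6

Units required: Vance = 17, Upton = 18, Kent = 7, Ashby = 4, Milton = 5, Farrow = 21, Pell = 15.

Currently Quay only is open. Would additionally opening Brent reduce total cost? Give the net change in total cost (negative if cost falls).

Yes — net change −25 (cost falls by 25).

Current service cost with {Quay}: 629.
Adding Brent: each market re-picks its cheapest; new service cost 536, saving 93.
Extra fixed cost: 68. Net change = 68 − 93 = -25.
(Totals: 685 → 660.)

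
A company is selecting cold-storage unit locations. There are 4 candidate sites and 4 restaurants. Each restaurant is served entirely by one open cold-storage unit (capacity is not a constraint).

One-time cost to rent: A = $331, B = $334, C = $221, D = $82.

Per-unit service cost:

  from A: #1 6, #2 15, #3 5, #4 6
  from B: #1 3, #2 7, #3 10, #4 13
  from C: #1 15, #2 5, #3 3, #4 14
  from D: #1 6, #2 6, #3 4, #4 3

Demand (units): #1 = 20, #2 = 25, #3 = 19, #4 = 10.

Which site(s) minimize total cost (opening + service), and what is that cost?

For any fixed open set, each restaurant goes to its cheapest open site; total = fixed + service.
{D}: #1→D 6·20=120, #2→D 6·25=150, #3→D 4·19=76, #4→D 3·10=30. Service 376; fixed 82; total 458.
{C, D}: service 332 + fixed 303 = 635
{B, D}: service 316 + fixed 416 = 732
{A, B, C, D}: #1→B 3·20=60, #2→C 5·25=125, #3→C 3·19=57, #4→D 3·10=30. Service 272; fixed 968; total 1240.
No other subset beats 458.

Open D only; minimum total cost 458.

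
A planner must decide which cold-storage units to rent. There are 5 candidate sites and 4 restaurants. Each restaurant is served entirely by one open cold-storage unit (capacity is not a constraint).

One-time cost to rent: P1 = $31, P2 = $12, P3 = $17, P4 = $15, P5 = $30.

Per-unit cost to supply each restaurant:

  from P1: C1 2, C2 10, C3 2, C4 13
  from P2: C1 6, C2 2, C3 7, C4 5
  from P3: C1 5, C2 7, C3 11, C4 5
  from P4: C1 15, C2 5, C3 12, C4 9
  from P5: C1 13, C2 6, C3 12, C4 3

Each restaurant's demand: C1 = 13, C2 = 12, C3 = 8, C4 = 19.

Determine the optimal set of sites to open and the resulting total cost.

Open P1, P2 and P5; minimum total cost 196.

For any fixed open set, each restaurant goes to its cheapest open site; total = fixed + service.
{P1, P2, P5}: C1→P1 2·13=26, C2→P2 2·12=24, C3→P1 2·8=16, C4→P5 3·19=57. Service 123; fixed 73; total 196.
{P1, P2}: service 161 + fixed 43 = 204
{P1, P2, P4, P5}: service 123 + fixed 88 = 211
{P1, P2, P3, P4, P5}: C1→P1 2·13=26, C2→P2 2·12=24, C3→P1 2·8=16, C4→P5 3·19=57. Service 123; fixed 105; total 228.
No other subset beats 196.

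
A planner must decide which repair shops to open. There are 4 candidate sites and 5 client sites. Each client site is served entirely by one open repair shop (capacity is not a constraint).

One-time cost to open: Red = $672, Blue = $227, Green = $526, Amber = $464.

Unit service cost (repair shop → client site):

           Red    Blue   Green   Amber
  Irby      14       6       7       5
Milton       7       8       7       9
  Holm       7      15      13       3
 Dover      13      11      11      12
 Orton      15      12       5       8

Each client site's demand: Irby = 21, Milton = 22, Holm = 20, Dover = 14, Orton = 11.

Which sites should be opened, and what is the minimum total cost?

Open Amber only; minimum total cost 1083.

For any fixed open set, each client site goes to its cheapest open site; total = fixed + service.
{Amber}: Irby→Amber 5·21=105, Milton→Amber 9·22=198, Holm→Amber 3·20=60, Dover→Amber 12·14=168, Orton→Amber 8·11=88. Service 619; fixed 464; total 1083.
{Blue}: service 888 + fixed 227 = 1115
{Blue, Amber}: service 583 + fixed 691 = 1274
{Red, Blue, Green, Amber}: Irby→Amber 5·21=105, Milton→Red 7·22=154, Holm→Amber 3·20=60, Dover→Blue 11·14=154, Orton→Green 5·11=55. Service 528; fixed 1889; total 2417.
No other subset beats 1083.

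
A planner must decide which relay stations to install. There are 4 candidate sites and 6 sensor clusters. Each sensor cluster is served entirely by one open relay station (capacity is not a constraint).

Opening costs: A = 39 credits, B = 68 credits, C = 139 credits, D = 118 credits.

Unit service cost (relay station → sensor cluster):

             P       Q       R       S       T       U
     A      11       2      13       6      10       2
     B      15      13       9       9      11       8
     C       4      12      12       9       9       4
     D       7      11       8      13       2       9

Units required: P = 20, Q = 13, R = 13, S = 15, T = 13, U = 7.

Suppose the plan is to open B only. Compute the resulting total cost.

Total cost: 988

Each sensor cluster is assigned to its cheapest site among the open ones.
{B}: P→B 15·20=300, Q→B 13·13=169, R→B 9·13=117, S→B 9·15=135, T→B 11·13=143, U→B 8·7=56. Service 920; fixed 68; total 988.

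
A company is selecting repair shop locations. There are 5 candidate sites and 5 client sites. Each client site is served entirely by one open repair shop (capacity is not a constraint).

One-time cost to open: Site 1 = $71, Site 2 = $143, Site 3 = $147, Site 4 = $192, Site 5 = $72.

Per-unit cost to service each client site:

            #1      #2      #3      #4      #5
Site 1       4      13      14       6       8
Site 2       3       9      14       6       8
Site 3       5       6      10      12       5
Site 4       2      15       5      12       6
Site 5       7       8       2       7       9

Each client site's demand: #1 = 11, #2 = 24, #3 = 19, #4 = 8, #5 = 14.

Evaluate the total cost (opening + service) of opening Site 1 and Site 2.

Total cost: 889

Each client site is assigned to its cheapest site among the open ones.
{Site 1, Site 2}: #1→Site 2 3·11=33, #2→Site 2 9·24=216, #3→Site 1 14·19=266, #4→Site 1 6·8=48, #5→Site 1 8·14=112. Service 675; fixed 214; total 889.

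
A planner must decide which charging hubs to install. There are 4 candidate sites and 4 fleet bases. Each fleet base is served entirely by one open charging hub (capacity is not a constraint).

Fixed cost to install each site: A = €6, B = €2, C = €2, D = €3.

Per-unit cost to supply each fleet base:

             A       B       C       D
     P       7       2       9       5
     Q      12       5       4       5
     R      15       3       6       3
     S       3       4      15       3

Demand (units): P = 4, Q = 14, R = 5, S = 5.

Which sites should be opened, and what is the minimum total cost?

For any fixed open set, each fleet base goes to its cheapest open site; total = fixed + service.
{B, C, D}: P→B 2·4=8, Q→C 4·14=56, R→B 3·5=15, S→D 3·5=15. Service 94; fixed 7; total 101.
{B, C}: service 99 + fixed 4 = 103
{A, B, C}: P→B 2·4=8, Q→C 4·14=56, R→B 3·5=15, S→A 3·5=15. Service 94; fixed 10; total 104.
{A, B, C, D}: service 94 + fixed 13 = 107
(All 15 nonempty subsets were checked; B, C and D is lowest.)

Open B, C and D; minimum total cost 101.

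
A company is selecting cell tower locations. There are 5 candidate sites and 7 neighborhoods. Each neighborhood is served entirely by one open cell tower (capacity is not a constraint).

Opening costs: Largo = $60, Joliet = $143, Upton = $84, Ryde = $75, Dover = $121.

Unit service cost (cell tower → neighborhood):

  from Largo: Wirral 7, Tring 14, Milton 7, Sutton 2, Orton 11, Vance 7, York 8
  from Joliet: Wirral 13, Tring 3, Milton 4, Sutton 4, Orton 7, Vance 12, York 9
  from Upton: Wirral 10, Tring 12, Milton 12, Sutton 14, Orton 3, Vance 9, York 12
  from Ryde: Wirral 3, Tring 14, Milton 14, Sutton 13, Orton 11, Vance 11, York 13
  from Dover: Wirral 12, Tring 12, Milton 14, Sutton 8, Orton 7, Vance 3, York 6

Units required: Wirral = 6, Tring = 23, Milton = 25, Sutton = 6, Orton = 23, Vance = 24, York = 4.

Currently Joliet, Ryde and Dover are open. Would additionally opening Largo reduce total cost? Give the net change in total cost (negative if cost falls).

Current service cost with {Joliet, Ryde, Dover}: 468.
Adding Largo: each neighborhood re-picks its cheapest; new service cost 456, saving 12.
Extra fixed cost: 60. Net change = 60 − 12 = 48.
(Totals: 807 → 855.)

No — net change +48 (cost rises by 48).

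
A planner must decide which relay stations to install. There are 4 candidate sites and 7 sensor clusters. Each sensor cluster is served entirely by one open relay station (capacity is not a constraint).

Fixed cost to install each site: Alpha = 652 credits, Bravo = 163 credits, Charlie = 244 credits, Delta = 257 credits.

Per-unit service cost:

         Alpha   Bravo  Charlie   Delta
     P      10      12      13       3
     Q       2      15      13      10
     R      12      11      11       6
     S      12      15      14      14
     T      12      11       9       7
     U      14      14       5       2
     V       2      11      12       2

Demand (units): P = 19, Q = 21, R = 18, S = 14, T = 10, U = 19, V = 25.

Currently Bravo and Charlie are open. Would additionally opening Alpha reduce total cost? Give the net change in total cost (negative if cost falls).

Current service cost with {Bravo, Charlie}: 1355.
Adding Alpha: each sensor cluster re-picks its cheapest; new service cost 833, saving 522.
Extra fixed cost: 652. Net change = 652 − 522 = 130.
(Totals: 1762 → 1892.)

No — net change +130 (cost rises by 130).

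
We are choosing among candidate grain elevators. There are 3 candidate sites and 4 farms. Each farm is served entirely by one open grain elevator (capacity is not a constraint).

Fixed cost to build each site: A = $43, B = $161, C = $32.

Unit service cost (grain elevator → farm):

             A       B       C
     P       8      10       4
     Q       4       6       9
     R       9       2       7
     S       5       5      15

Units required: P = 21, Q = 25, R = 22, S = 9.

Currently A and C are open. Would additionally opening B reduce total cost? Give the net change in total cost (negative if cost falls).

Current service cost with {A, C}: 383.
Adding B: each farm re-picks its cheapest; new service cost 273, saving 110.
Extra fixed cost: 161. Net change = 161 − 110 = 51.
(Totals: 458 → 509.)

No — net change +51 (cost rises by 51).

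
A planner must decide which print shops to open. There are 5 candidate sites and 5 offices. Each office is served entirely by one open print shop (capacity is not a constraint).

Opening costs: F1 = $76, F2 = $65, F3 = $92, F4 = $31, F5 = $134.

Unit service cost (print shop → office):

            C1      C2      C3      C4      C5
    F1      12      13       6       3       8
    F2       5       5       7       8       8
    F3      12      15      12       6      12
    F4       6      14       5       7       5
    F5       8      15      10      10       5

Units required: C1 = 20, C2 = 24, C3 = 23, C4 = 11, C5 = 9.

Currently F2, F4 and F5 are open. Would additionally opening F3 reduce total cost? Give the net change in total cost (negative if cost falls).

Current service cost with {F2, F4, F5}: 457.
Adding F3: each office re-picks its cheapest; new service cost 446, saving 11.
Extra fixed cost: 92. Net change = 92 − 11 = 81.
(Totals: 687 → 768.)

No — net change +81 (cost rises by 81).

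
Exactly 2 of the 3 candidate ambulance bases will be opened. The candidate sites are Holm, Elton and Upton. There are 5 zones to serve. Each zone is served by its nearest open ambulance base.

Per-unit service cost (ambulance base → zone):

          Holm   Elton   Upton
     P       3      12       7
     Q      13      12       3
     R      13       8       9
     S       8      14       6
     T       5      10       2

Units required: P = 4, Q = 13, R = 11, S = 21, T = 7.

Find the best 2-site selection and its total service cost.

Choose Holm and Upton; total service cost 290.

With exactly 2 open, each zone uses its cheapest among the chosen.
{Holm, Upton}: P→Holm 3·4=12, Q→Upton 3·13=39, R→Upton 9·11=99, S→Upton 6·21=126, T→Upton 2·7=14. Service cost 290.
{Elton, Upton}: service cost 295
{Holm, Elton}: service cost 459
Among all 3 size-2 choices, {Holm, Upton} is lowest.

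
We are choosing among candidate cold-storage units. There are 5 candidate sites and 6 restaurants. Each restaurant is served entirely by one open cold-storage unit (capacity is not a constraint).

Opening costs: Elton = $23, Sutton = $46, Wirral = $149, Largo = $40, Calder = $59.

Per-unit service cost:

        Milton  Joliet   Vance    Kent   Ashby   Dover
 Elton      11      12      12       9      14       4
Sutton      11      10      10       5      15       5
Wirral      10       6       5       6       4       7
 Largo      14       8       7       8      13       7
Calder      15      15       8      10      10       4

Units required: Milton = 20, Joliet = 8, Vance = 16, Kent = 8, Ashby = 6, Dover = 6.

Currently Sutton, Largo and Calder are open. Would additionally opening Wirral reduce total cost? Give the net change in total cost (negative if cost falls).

Current service cost with {Sutton, Largo, Calder}: 520.
Adding Wirral: each restaurant re-picks its cheapest; new service cost 416, saving 104.
Extra fixed cost: 149. Net change = 149 − 104 = 45.
(Totals: 665 → 710.)

No — net change +45 (cost rises by 45).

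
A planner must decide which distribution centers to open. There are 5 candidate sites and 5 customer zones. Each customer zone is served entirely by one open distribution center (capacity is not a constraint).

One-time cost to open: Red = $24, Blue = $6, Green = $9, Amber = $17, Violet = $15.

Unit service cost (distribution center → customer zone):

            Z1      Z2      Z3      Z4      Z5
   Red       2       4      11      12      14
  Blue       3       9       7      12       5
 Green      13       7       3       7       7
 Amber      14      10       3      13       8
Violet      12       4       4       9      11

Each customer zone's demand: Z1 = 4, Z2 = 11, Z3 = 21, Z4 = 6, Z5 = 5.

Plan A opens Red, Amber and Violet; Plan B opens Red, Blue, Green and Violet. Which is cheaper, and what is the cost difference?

Plan B is cheaper by 29.

Plan A: {Red, Amber, Violet}: Z1→Red 2·4=8, Z2→Red 4·11=44, Z3→Amber 3·21=63, Z4→Violet 9·6=54, Z5→Amber 8·5=40. Service 209; fixed 56; total 265.
Plan B: {Red, Blue, Green, Violet}: Z1→Red 2·4=8, Z2→Red 4·11=44, Z3→Green 3·21=63, Z4→Green 7·6=42, Z5→Blue 5·5=25. Service 182; fixed 54; total 236.
Difference: |265 − 236| = 29.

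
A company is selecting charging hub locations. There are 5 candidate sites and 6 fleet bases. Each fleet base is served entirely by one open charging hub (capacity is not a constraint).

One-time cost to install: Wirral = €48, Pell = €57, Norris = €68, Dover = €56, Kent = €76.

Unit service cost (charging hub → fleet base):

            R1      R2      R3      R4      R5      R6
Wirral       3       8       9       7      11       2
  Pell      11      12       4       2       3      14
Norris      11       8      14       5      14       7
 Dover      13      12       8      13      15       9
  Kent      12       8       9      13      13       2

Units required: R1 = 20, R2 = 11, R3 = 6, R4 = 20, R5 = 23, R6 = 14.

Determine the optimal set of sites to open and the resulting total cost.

Open Wirral and Pell; minimum total cost 414.

For any fixed open set, each fleet base goes to its cheapest open site; total = fixed + service.
{Wirral, Pell}: R1→Wirral 3·20=60, R2→Wirral 8·11=88, R3→Pell 4·6=24, R4→Pell 2·20=40, R5→Pell 3·23=69, R6→Wirral 2·14=28. Service 309; fixed 105; total 414.
{Wirral, Pell, Dover}: R1→Wirral 3·20=60, R2→Wirral 8·11=88, R3→Pell 4·6=24, R4→Pell 2·20=40, R5→Pell 3·23=69, R6→Wirral 2·14=28. Service 309; fixed 161; total 470.
{Wirral, Pell, Norris}: service 309 + fixed 173 = 482
{Wirral, Pell, Norris, Dover, Kent}: R1→Wirral 3·20=60, R2→Wirral 8·11=88, R3→Pell 4·6=24, R4→Pell 2·20=40, R5→Pell 3·23=69, R6→Wirral 2·14=28. Service 309; fixed 305; total 614.
No other subset beats 414.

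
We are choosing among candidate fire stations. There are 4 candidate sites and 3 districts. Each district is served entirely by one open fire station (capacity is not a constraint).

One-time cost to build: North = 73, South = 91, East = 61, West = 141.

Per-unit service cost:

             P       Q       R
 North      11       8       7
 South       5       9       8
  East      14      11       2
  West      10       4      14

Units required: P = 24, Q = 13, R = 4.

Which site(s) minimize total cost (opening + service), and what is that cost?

Open South only; minimum total cost 360.

For any fixed open set, each district goes to its cheapest open site; total = fixed + service.
{South}: P→South 5·24=120, Q→South 9·13=117, R→South 8·4=32. Service 269; fixed 91; total 360.
{South, East}: P→South 5·24=120, Q→South 9·13=117, R→East 2·4=8. Service 245; fixed 152; total 397.
{North, South}: service 252 + fixed 164 = 416
{North, South, East, West}: P→South 5·24=120, Q→West 4·13=52, R→East 2·4=8. Service 180; fixed 366; total 546.
(All 15 nonempty subsets were checked; South only is lowest.)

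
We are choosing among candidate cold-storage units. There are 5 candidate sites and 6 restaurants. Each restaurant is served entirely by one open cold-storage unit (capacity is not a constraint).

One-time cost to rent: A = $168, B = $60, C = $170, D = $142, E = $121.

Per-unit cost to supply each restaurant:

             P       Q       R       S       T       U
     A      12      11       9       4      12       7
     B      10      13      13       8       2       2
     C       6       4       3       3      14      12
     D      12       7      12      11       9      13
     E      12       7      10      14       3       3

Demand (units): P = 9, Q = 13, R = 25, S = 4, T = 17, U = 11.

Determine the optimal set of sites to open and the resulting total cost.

For any fixed open set, each restaurant goes to its cheapest open site; total = fixed + service.
{B, C}: P→C 6·9=54, Q→C 4·13=52, R→C 3·25=75, S→C 3·4=12, T→B 2·17=34, U→B 2·11=22. Service 249; fixed 230; total 479.
{C, E}: P→C 6·9=54, Q→C 4·13=52, R→C 3·25=75, S→C 3·4=12, T→E 3·17=51, U→E 3·11=33. Service 277; fixed 291; total 568.
{B, C, E}: P→C 6·9=54, Q→C 4·13=52, R→C 3·25=75, S→C 3·4=12, T→B 2·17=34, U→B 2·11=22. Service 249; fixed 351; total 600.
{A, B, C, D, E}: P→C 6·9=54, Q→C 4·13=52, R→C 3·25=75, S→C 3·4=12, T→B 2·17=34, U→B 2·11=22. Service 249; fixed 661; total 910.
No other subset beats 479.

Open B and C; minimum total cost 479.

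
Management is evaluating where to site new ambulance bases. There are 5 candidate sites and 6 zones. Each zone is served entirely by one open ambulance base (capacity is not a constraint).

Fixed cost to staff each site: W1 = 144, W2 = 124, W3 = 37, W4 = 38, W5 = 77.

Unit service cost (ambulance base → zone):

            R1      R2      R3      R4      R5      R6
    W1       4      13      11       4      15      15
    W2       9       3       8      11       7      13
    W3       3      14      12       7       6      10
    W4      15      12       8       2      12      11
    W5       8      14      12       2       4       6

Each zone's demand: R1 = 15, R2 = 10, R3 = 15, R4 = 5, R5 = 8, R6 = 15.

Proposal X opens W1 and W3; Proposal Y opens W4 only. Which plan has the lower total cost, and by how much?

Proposal X: {W1, W3}: R1→W3 3·15=45, R2→W1 13·10=130, R3→W1 11·15=165, R4→W1 4·5=20, R5→W3 6·8=48, R6→W3 10·15=150. Service 558; fixed 181; total 739.
Proposal Y: {W4}: R1→W4 15·15=225, R2→W4 12·10=120, R3→W4 8·15=120, R4→W4 2·5=10, R5→W4 12·8=96, R6→W4 11·15=165. Service 736; fixed 38; total 774.
Difference: |739 − 774| = 35.

Proposal X is cheaper by 35.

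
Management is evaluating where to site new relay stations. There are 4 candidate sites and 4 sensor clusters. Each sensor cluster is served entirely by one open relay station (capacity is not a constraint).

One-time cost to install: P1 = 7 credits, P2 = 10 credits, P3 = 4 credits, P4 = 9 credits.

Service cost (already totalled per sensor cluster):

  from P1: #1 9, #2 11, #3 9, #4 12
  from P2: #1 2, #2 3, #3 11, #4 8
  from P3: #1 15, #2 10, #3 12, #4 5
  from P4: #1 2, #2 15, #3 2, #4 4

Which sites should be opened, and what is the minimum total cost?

For any fixed open set, each sensor cluster goes to its cheapest open site; total = fixed + service.
{P2, P4}: #1→P2 2, #2→P2 3, #3→P4 2, #4→P4 4. Service 11; fixed 19; total 30.
{P3, P4}: service 18 + fixed 13 = 31
{P4}: service 23 + fixed 9 = 32
{P1, P2, P3, P4}: #1→P2 2, #2→P2 3, #3→P4 2, #4→P4 4. Service 11; fixed 30; total 41.
No other subset beats 30.

Open P2 and P4; minimum total cost 30.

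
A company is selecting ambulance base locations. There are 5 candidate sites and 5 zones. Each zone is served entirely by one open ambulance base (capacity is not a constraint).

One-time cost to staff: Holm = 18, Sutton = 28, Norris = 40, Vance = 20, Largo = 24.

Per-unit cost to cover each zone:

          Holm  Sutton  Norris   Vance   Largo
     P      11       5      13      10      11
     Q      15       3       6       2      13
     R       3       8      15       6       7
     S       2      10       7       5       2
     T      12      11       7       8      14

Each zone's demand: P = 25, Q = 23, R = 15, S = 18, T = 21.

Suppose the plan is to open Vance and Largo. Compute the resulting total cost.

Total cost: 634

Each zone is assigned to its cheapest site among the open ones.
{Vance, Largo}: P→Vance 10·25=250, Q→Vance 2·23=46, R→Vance 6·15=90, S→Largo 2·18=36, T→Vance 8·21=168. Service 590; fixed 44; total 634.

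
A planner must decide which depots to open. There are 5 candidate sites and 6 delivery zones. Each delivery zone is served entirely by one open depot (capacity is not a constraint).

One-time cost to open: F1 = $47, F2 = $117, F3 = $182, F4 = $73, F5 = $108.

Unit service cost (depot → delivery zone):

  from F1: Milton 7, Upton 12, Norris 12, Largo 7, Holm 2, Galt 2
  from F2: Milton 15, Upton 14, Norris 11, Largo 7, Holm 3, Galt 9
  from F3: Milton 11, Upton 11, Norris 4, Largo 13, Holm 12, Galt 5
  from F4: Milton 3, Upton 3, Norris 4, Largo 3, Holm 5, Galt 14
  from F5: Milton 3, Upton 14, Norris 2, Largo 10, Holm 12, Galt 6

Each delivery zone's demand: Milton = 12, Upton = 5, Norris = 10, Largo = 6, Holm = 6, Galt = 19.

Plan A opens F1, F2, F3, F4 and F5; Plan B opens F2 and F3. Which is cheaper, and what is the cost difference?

Plan A: {F1, F2, F3, F4, F5}: Milton→F4 3·12=36, Upton→F4 3·5=15, Norris→F5 2·10=20, Largo→F4 3·6=18, Holm→F1 2·6=12, Galt→F1 2·19=38. Service 139; fixed 527; total 666.
Plan B: {F2, F3}: Milton→F3 11·12=132, Upton→F3 11·5=55, Norris→F3 4·10=40, Largo→F2 7·6=42, Holm→F2 3·6=18, Galt→F3 5·19=95. Service 382; fixed 299; total 681.
Difference: |666 − 681| = 15.

Plan A is cheaper by 15.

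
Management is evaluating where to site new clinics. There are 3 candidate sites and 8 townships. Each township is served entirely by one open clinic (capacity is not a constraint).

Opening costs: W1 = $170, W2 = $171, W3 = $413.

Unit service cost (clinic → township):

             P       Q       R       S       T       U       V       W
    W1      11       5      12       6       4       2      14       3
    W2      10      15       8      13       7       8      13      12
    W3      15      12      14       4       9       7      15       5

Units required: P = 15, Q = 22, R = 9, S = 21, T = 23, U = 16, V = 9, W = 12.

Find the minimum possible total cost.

Minimum total cost: 965

For any fixed open set, each township goes to its cheapest open site; total = fixed + service.
{W1}: P→W1 11·15=165, Q→W1 5·22=110, R→W1 12·9=108, S→W1 6·21=126, T→W1 4·23=92, U→W1 2·16=32, V→W1 14·9=126, W→W1 3·12=36. Service 795; fixed 170; total 965.
{W1, W2}: P→W2 10·15=150, Q→W1 5·22=110, R→W2 8·9=72, S→W1 6·21=126, T→W1 4·23=92, U→W1 2·16=32, V→W2 13·9=117, W→W1 3·12=36. Service 735; fixed 341; total 1076.
{W1, W3}: service 753 + fixed 583 = 1336
{W1, W2, W3}: P→W2 10·15=150, Q→W1 5·22=110, R→W2 8·9=72, S→W3 4·21=84, T→W1 4·23=92, U→W1 2·16=32, V→W2 13·9=117, W→W1 3·12=36. Service 693; fixed 754; total 1447.
(All 7 nonempty subsets were checked; W1 only is lowest.)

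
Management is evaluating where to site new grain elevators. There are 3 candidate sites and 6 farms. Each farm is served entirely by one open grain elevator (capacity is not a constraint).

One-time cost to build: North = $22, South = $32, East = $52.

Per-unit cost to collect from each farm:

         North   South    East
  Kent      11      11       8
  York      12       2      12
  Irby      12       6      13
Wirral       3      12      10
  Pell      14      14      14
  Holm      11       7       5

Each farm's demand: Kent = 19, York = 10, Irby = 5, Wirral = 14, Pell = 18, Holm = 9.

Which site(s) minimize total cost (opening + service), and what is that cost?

Open North, South and East; minimum total cost 647.

For any fixed open set, each farm goes to its cheapest open site; total = fixed + service.
{North, South, East}: Kent→East 8·19=152, York→South 2·10=20, Irby→South 6·5=30, Wirral→North 3·14=42, Pell→North 14·18=252, Holm→East 5·9=45. Service 541; fixed 106; total 647.
{North, South}: service 616 + fixed 54 = 670
{South, East}: service 639 + fixed 84 = 723
{North}: service 782 + fixed 22 = 804
No other subset beats 647.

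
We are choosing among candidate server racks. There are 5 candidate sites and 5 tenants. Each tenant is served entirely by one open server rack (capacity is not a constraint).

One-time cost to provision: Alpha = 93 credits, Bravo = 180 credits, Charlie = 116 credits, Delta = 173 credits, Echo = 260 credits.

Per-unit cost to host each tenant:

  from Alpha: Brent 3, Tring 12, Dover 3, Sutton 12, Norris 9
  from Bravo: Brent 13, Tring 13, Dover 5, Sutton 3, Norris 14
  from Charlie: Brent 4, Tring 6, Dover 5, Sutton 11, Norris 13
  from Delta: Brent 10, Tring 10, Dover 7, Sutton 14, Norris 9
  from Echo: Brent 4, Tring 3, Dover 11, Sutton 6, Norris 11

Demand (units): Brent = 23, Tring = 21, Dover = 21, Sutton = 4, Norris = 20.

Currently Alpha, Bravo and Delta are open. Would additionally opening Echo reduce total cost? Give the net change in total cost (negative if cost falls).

No — net change +113 (cost rises by 113).

Current service cost with {Alpha, Bravo, Delta}: 534.
Adding Echo: each tenant re-picks its cheapest; new service cost 387, saving 147.
Extra fixed cost: 260. Net change = 260 − 147 = 113.
(Totals: 980 → 1093.)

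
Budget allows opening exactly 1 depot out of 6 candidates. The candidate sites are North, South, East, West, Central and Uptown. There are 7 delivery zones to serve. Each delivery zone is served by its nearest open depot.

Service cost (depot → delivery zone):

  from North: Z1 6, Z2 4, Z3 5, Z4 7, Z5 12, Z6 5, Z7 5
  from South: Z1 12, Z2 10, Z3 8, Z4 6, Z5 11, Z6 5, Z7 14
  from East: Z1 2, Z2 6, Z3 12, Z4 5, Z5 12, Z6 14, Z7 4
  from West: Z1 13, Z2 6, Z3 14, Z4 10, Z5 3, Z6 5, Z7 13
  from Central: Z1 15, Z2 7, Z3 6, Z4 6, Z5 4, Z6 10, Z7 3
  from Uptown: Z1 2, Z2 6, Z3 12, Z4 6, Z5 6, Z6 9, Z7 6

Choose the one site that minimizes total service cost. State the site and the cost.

Choose North only; total service cost 44.

With exactly 1 open, each delivery zone uses its cheapest among the chosen.
{North}: Z1→North 6, Z2→North 4, Z3→North 5, Z4→North 7, Z5→North 12, Z6→North 5, Z7→North 5. Service cost 44.
{Uptown}: service cost 47
{Central}: service cost 51
Among all 6 size-1 choices, {North} is lowest.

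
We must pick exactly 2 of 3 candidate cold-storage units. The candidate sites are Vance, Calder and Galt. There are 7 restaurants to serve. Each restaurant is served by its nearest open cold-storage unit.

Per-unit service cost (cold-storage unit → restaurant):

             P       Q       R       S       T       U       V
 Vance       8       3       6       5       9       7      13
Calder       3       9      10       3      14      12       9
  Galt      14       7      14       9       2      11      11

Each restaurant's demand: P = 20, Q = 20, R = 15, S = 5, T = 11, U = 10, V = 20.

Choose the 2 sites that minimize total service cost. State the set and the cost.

With exactly 2 open, each restaurant uses its cheapest among the chosen.
{Vance, Calder}: P→Calder 3·20=60, Q→Vance 3·20=60, R→Vance 6·15=90, S→Calder 3·5=15, T→Vance 9·11=99, U→Vance 7·10=70, V→Calder 9·20=180. Service cost 574.
{Vance, Galt}: service cost 647
{Calder, Galt}: service cost 677
Among all 3 size-2 choices, {Vance, Calder} is lowest.

Choose Vance and Calder; total service cost 574.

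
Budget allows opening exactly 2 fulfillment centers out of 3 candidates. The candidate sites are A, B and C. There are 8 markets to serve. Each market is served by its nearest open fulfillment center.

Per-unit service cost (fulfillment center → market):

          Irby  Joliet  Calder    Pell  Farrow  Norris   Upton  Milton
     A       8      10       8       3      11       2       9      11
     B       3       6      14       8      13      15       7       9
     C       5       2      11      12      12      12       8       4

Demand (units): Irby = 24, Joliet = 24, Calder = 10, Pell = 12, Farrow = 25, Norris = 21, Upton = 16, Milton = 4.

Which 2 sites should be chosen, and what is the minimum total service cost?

Choose A and C; total service cost 745.

With exactly 2 open, each market uses its cheapest among the chosen.
{A, C}: Irby→C 5·24=120, Joliet→C 2·24=48, Calder→A 8·10=80, Pell→A 3·12=36, Farrow→A 11·25=275, Norris→A 2·21=42, Upton→C 8·16=128, Milton→C 4·4=16. Service cost 745.
{A, B}: service cost 797
{B, C}: service cost 1006
Among all 3 size-2 choices, {A, C} is lowest.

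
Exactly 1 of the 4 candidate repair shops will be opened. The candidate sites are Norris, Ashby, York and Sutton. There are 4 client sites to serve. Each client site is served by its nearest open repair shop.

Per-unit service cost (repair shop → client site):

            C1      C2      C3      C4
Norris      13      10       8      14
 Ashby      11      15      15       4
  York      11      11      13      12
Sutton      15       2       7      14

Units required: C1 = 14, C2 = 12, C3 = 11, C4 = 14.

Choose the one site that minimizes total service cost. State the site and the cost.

Choose Sutton only; total service cost 507.

With exactly 1 open, each client site uses its cheapest among the chosen.
{Sutton}: C1→Sutton 15·14=210, C2→Sutton 2·12=24, C3→Sutton 7·11=77, C4→Sutton 14·14=196. Service cost 507.
{Ashby}: service cost 555
{Norris}: service cost 586
Among all 4 size-1 choices, {Sutton} is lowest.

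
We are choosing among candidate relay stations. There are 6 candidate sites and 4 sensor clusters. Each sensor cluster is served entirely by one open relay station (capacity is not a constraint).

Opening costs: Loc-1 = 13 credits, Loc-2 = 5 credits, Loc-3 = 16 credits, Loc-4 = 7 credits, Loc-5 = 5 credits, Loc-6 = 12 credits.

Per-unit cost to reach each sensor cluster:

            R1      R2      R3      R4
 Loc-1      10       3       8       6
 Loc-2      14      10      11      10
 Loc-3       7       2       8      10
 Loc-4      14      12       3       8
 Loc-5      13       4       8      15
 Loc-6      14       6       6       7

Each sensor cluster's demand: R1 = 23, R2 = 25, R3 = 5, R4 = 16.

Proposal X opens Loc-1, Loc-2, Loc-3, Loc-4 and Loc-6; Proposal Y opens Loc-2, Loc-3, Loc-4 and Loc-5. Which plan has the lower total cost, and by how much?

Proposal X: {Loc-1, Loc-2, Loc-3, Loc-4, Loc-6}: R1→Loc-3 7·23=161, R2→Loc-3 2·25=50, R3→Loc-4 3·5=15, R4→Loc-1 6·16=96. Service 322; fixed 53; total 375.
Proposal Y: {Loc-2, Loc-3, Loc-4, Loc-5}: R1→Loc-3 7·23=161, R2→Loc-3 2·25=50, R3→Loc-4 3·5=15, R4→Loc-4 8·16=128. Service 354; fixed 33; total 387.
Difference: |375 − 387| = 12.

Proposal X is cheaper by 12.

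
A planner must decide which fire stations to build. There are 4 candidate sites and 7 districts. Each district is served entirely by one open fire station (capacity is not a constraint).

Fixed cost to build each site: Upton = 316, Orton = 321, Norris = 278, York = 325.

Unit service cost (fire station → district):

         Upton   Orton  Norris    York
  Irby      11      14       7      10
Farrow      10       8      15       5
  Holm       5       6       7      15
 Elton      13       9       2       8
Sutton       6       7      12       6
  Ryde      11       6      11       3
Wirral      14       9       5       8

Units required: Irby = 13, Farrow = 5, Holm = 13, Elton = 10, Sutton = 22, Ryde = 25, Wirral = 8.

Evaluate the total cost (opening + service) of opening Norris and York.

Each district is assigned to its cheapest site among the open ones.
{Norris, York}: Irby→Norris 7·13=91, Farrow→York 5·5=25, Holm→Norris 7·13=91, Elton→Norris 2·10=20, Sutton→York 6·22=132, Ryde→York 3·25=75, Wirral→Norris 5·8=40. Service 474; fixed 603; total 1077.

Total cost: 1077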